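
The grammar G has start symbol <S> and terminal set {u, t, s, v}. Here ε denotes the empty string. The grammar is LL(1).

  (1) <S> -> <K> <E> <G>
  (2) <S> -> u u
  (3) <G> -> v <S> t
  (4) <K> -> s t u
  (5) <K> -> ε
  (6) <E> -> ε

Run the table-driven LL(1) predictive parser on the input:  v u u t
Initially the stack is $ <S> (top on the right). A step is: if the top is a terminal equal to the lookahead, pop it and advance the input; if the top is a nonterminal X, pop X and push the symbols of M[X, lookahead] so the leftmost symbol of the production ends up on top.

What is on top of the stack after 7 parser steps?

u

     Stack          Input      Action
  1  $ <S>          v u u t $  expand <S> -> <K> <E> <G>
  2  $ <G> <E> <K>  v u u t $  expand <K> -> ε
  3  $ <G> <E>      v u u t $  expand <E> -> ε
  4  $ <G>          v u u t $  expand <G> -> v <S> t
  5  $ t <S> v      v u u t $  match v
  6  $ t <S>        u u t $    expand <S> -> u u
  7  $ t u u        u u t $    match u
Stack after step 7: $ t u (top = u).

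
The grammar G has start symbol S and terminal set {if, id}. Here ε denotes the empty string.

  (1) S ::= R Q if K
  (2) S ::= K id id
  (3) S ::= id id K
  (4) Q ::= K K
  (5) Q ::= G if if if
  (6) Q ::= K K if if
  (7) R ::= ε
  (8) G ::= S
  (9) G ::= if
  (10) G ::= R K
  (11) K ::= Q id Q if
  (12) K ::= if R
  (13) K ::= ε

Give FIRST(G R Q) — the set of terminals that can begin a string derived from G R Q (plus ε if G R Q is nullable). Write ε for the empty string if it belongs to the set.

FIRST(R) = {ε}
FIRST(S) = {id, if}  (via R Q if K, K id id)
FIRST(Q) = {ε, id, if}  (via K K, G if if if, K K if if)
FIRST(K) = {ε, id, if}  (via Q id Q if)
FIRST(G) = {ε, id, if}  (via S, R K)
FIRST(G R Q): take FIRST of each symbol in turn, carrying on past any symbol whose FIRST contains ε; result {ε, id, if}.

{ε, id, if}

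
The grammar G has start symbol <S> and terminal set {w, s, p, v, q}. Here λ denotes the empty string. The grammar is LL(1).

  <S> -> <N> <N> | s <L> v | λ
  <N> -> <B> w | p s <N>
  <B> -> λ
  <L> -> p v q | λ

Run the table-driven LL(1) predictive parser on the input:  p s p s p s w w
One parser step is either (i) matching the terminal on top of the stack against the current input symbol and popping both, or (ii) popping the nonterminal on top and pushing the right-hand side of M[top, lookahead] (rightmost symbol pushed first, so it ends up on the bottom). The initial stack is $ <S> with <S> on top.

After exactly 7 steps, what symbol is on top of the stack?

<N>

     Stack          Input              Action
  1  $ <S>          p s p s p s w w $  expand <S> -> <N> <N>
  2  $ <N> <N>      p s p s p s w w $  expand <N> -> p s <N>
  3  $ <N> <N> s p  p s p s p s w w $  match p
  4  $ <N> <N> s    s p s p s w w $    match s
  5  $ <N> <N>      p s p s w w $      expand <N> -> p s <N>
  6  $ <N> <N> s p  p s p s w w $      match p
  7  $ <N> <N> s    s p s w w $        match s
Stack after step 7: $ <N> <N> (top = <N>).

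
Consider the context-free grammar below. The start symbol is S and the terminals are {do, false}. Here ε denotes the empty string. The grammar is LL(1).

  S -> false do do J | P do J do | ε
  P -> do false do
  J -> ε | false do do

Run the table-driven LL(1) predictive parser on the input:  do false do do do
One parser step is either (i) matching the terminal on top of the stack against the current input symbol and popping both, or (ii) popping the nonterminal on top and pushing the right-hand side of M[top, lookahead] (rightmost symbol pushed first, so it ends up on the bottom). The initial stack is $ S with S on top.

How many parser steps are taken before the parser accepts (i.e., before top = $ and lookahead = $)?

8

step 1: stack=$ S  input=do false do do do $  — expand S -> P do J do
step 2: stack=$ do J do P  input=do false do do do $  — expand P -> do false do
step 3: stack=$ do J do do false do  input=do false do do do $  — match do
step 4: stack=$ do J do do false  input=false do do do $  — match false
step 5: stack=$ do J do do  input=do do do $  — match do
step 6: stack=$ do J do  input=do do $  — match do
step 7: stack=$ do J  input=do $  — expand J -> ε
step 8: stack=$ do  input=do $  — match do
Accept reached after 8 steps.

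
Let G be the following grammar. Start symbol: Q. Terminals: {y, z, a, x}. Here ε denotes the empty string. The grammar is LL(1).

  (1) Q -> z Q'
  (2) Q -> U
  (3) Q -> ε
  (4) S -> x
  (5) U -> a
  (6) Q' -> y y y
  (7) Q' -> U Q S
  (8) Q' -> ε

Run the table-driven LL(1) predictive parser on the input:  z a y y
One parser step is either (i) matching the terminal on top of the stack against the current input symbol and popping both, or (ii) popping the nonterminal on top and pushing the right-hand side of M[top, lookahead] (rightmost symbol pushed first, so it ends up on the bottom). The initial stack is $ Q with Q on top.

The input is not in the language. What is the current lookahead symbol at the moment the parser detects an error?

y

     Stack    Input      Action
  1  $ Q      z a y y $  expand Q -> z Q'
  2  $ Q' z   z a y y $  match z
  3  $ Q'     a y y $    expand Q' -> U Q S
  4  $ S Q U  a y y $    expand U -> a
  5  $ S Q a  a y y $    match a
  6  $ S Q    y y $      error: M[Q, y] is empty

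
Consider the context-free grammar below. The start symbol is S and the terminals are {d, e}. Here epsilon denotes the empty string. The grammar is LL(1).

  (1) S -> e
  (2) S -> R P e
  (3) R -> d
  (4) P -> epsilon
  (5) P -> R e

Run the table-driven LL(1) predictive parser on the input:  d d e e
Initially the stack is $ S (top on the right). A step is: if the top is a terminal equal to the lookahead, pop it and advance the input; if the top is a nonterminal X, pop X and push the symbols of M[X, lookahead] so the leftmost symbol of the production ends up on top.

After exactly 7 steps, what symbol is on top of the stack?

step 1: stack=$ S  input=d d e e $  — expand S -> R P e
step 2: stack=$ e P R  input=d d e e $  — expand R -> d
step 3: stack=$ e P d  input=d d e e $  — match d
step 4: stack=$ e P  input=d e e $  — expand P -> R e
step 5: stack=$ e e R  input=d e e $  — expand R -> d
step 6: stack=$ e e d  input=d e e $  — match d
step 7: stack=$ e e  input=e e $  — match e
Stack after step 7: $ e (top = e).

e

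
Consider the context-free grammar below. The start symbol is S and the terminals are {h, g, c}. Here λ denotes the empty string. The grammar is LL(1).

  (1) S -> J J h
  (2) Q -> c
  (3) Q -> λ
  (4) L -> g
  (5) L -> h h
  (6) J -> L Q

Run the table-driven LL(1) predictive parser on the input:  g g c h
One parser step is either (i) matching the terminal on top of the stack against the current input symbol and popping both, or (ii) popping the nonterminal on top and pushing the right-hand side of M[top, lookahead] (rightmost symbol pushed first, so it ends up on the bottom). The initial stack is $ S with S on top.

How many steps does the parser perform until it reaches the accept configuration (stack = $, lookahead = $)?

step 1: stack=$ S  input=g g c h $  — expand S -> J J h
step 2: stack=$ h J J  input=g g c h $  — expand J -> L Q
step 3: stack=$ h J Q L  input=g g c h $  — expand L -> g
step 4: stack=$ h J Q g  input=g g c h $  — match g
step 5: stack=$ h J Q  input=g c h $  — expand Q -> λ
step 6: stack=$ h J  input=g c h $  — expand J -> L Q
step 7: stack=$ h Q L  input=g c h $  — expand L -> g
step 8: stack=$ h Q g  input=g c h $  — match g
step 9: stack=$ h Q  input=c h $  — expand Q -> c
step 10: stack=$ h c  input=c h $  — match c
step 11: stack=$ h  input=h $  — match h
Accept reached after 11 steps.

11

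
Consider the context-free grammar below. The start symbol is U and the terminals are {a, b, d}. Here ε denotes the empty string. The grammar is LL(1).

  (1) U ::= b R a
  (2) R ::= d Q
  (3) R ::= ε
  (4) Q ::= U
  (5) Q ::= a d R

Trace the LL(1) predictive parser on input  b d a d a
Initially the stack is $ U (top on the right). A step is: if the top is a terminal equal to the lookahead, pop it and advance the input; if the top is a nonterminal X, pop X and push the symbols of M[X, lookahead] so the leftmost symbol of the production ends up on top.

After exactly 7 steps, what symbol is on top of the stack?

R

     Stack      Input        Action
  1  $ U        b d a d a $  expand U ::= b R a
  2  $ a R b    b d a d a $  match b
  3  $ a R      d a d a $    expand R ::= d Q
  4  $ a Q d    d a d a $    match d
  5  $ a Q      a d a $      expand Q ::= a d R
  6  $ a R d a  a d a $      match a
  7  $ a R d    d a $        match d
Stack after step 7: $ a R (top = R).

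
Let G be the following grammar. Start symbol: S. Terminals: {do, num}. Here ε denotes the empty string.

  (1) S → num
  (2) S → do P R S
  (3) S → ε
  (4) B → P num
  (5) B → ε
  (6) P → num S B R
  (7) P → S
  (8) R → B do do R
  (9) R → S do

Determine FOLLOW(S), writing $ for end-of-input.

FIRST(S): from S→num we get {num}; from S→do P R S we get {do}; from S→ε we get {ε}. So FIRST(S) = {ε, do, num}.
FIRST(P): from P→num S B R we get {num}; from P→S we get {ε, do, num}. So FIRST(P) = {ε, do, num}.
FIRST(B): from B→P num we get {do, num}; from B→ε we get {ε}. So FIRST(B) = {ε, do, num}.
FIRST(R): from R→B do do R we get {do, num}; from R→S do we get {do, num}. So FIRST(R) = {do, num}.
FOLLOW(S) includes $ since S is the start symbol.
FOLLOW(B): in P→num S B R, B is followed by R with FIRST {do, num}; in R→B do do R, B is followed by do do R with FIRST {do}. Thus FOLLOW(B) = {do, num}.
FOLLOW(P): in S→do P R S, P is followed by R S with FIRST {do, num}; in B→P num, P is followed by num with FIRST {num}. Thus FOLLOW(P) = {do, num}.
FOLLOW(S): in S→do P R S, the suffix after S is empty (adds nothing new); in P→num S B R, S is followed by B R with FIRST {do, num}; in P→S, the suffix after S is empty, so FOLLOW(S) ⊇ FOLLOW(P) = {do, num}; in R→S do, S is followed by do with FIRST {do}. Thus FOLLOW(S) = {$, do, num}.
FOLLOW(R): in S→do P R S, R is followed by S with FIRST {ε, do, num}; in S→do P R S, the suffix after R is nullable, so FOLLOW(R) ⊇ FOLLOW(S) = {$, do, num}; in P→num S B R, the suffix after R is empty, so FOLLOW(R) ⊇ FOLLOW(P) = {do, num}; in R→B do do R, the suffix after R is empty (adds nothing new). Thus FOLLOW(R) = {$, do, num}.

{$, do, num}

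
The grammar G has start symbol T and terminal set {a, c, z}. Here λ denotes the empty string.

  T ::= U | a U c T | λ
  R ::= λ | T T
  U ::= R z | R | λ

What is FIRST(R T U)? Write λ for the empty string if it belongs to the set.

{λ, a, z}

FIRST(T): from T::=U we get {λ, a, z}; from T::=a U c T we get {a}; from T::=λ we get {λ}. So FIRST(T) = {λ, a, z}.
FIRST(R): from R::=λ we get {λ}; from R::=T T we get {λ, a, z}. So FIRST(R) = {λ, a, z}.
FIRST(U): from U::=R z we get {a, z}; from U::=R we get {λ, a, z}; from U::=λ we get {λ}. So FIRST(U) = {λ, a, z}.
FIRST(R T U): take FIRST of each symbol in turn, carrying on past any symbol whose FIRST contains λ; result {λ, a, z}.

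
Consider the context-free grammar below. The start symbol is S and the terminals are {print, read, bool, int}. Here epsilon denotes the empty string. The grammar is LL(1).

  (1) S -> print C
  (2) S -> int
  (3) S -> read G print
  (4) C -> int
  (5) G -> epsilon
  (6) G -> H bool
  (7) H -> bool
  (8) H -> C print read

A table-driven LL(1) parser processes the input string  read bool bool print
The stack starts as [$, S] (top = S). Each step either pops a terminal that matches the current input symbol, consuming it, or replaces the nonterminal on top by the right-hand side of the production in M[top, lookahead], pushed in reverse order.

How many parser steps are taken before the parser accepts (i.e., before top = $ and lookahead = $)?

     Stack              Input                   Action
  1  $ S                read bool bool print $  expand S -> read G print
  2  $ print G read     read bool bool print $  match read
  3  $ print G          bool bool print $       expand G -> H bool
  4  $ print bool H     bool bool print $       expand H -> bool
  5  $ print bool bool  bool bool print $       match bool
  6  $ print bool       bool print $            match bool
  7  $ print            print $                 match print
Accept reached after 7 steps.

7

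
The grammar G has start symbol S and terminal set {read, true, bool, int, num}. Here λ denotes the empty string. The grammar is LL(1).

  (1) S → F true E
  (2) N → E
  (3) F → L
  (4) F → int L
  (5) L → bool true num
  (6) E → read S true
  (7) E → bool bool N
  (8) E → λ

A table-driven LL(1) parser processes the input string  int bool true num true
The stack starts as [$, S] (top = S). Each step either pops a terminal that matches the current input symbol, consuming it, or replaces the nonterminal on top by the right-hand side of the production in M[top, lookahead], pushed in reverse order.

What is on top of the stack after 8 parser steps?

E

step 1: stack=$ S  input=int bool true num true $  — expand S → F true E
step 2: stack=$ E true F  input=int bool true num true $  — expand F → int L
step 3: stack=$ E true L int  input=int bool true num true $  — match int
step 4: stack=$ E true L  input=bool true num true $  — expand L → bool true num
step 5: stack=$ E true num true bool  input=bool true num true $  — match bool
step 6: stack=$ E true num true  input=true num true $  — match true
step 7: stack=$ E true num  input=num true $  — match num
step 8: stack=$ E true  input=true $  — match true
Stack after step 8: $ E (top = E).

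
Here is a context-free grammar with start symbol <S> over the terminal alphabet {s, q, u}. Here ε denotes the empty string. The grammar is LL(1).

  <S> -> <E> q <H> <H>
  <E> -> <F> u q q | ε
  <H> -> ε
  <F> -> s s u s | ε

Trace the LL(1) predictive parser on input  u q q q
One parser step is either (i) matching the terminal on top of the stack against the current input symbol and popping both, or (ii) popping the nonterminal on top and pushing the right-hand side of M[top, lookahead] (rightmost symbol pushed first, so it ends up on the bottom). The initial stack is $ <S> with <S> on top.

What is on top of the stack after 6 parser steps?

     Stack                  Input      Action
  1  $ <S>                  u q q q $  expand <S> -> <E> q <H> <H>
  2  $ <H> <H> q <E>        u q q q $  expand <E> -> <F> u q q
  3  $ <H> <H> q q q u <F>  u q q q $  expand <F> -> ε
  4  $ <H> <H> q q q u      u q q q $  match u
  5  $ <H> <H> q q q        q q q $    match q
  6  $ <H> <H> q q          q q $      match q
Stack after step 6: $ <H> <H> q (top = q).

q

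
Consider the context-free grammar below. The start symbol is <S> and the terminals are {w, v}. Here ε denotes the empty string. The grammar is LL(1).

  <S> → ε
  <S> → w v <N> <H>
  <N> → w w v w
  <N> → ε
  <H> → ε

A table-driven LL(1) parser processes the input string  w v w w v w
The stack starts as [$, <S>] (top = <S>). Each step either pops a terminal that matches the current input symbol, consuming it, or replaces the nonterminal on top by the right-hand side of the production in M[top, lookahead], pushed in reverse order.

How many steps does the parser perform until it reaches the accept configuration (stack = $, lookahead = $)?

step 1: stack=$ <S>  input=w v w w v w $  — expand <S> → w v <N> <H>
step 2: stack=$ <H> <N> v w  input=w v w w v w $  — match w
step 3: stack=$ <H> <N> v  input=v w w v w $  — match v
step 4: stack=$ <H> <N>  input=w w v w $  — expand <N> → w w v w
step 5: stack=$ <H> w v w w  input=w w v w $  — match w
step 6: stack=$ <H> w v w  input=w v w $  — match w
step 7: stack=$ <H> w v  input=v w $  — match v
step 8: stack=$ <H> w  input=w $  — match w
step 9: stack=$ <H>  input=$  — expand <H> → ε
Accept reached after 9 steps.

9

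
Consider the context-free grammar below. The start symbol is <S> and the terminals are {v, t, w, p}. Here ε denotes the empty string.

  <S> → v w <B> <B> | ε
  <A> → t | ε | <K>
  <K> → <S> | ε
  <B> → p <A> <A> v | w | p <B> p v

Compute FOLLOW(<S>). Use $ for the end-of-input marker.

FIRST(<S>): from <S>→v w <B> <B> we get {v}; from <S>→ε we get {ε}. So FIRST(<S>) = {ε, v}.
FIRST(<B>): from <B>→p <A> <A> v we get {p}; from <B>→w we get {w}; from <B>→p <B> p v we get {p}. So FIRST(<B>) = {p, w}.
FIRST(<K>): from <K>→<S> we get {ε, v}; from <K>→ε we get {ε}. So FIRST(<K>) = {ε, v}.
FIRST(<A>): from <A>→t we get {t}; from <A>→ε we get {ε}; from <A>→<K> we get {ε, v}. So FIRST(<A>) = {ε, t, v}.
FOLLOW(<S>) includes $ since <S> is the start symbol.
FOLLOW(<A>): in <B>→p <A> <A> v (occurrence 1), <A> is followed by <A> v with FIRST {t, v}; in <B>→p <A> <A> v (occurrence 2), <A> is followed by v with FIRST {v}. Thus FOLLOW(<A>) = {t, v}.
FOLLOW(<K>): in <A>→<K>, the suffix after <K> is empty, so FOLLOW(<K>) ⊇ FOLLOW(<A>) = {t, v}. Thus FOLLOW(<K>) = {t, v}.
FOLLOW(<S>): in <K>→<S>, the suffix after <S> is empty, so FOLLOW(<S>) ⊇ FOLLOW(<K>) = {t, v}. Thus FOLLOW(<S>) = {$, t, v}.
FOLLOW(<B>): in <S>→v w <B> <B> (occurrence 1), <B> is followed by <B> with FIRST {p, w}; in <S>→v w <B> <B> (occurrence 2), the suffix after <B> is empty, so FOLLOW(<B>) ⊇ FOLLOW(<S>) = {$, t, v}; in <B>→p <B> p v, <B> is followed by p v with FIRST {p}. Thus FOLLOW(<B>) = {$, p, t, v, w}.

{$, t, v}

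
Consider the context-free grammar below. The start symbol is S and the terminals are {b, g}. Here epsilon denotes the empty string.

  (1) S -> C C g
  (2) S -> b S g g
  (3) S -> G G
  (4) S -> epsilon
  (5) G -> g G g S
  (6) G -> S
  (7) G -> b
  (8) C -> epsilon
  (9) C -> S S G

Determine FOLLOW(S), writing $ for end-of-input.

{$, b, g}

FIRST(S) = {epsilon, b, g}  (via C C g, G G)
FIRST(G) = {epsilon, b, g}  (via S)
FIRST(C) = {epsilon, b, g}  (via S S G)
FOLLOW(S) includes $ since S is the start symbol.
FOLLOW(C): in S->C C g (occurrence 1), C is followed by C g with FIRST {b, g}; in S->C C g (occurrence 2), C is followed by g with FIRST {g}. Thus FOLLOW(C) = {b, g}.
FOLLOW(S): in S->b S g g, S is followed by g g with FIRST {g}; in G->g G g S, the suffix after S is empty, so FOLLOW(S) ⊇ FOLLOW(G) = {$, b, g}; in G->S, the suffix after S is empty, so FOLLOW(S) ⊇ FOLLOW(G) = {$, b, g}; in C->S S G (occurrence 1), S is followed by S G with FIRST {epsilon, b, g}; in C->S S G (occurrence 1), the suffix after S is nullable, so FOLLOW(S) ⊇ FOLLOW(C) = {b, g}; in C->S S G (occurrence 2), S is followed by G with FIRST {epsilon, b, g}; in C->S S G (occurrence 2), the suffix after S is nullable, so FOLLOW(S) ⊇ FOLLOW(C) = {b, g}. Thus FOLLOW(S) = {$, b, g}.
FOLLOW(G): in S->G G (occurrence 1), G is followed by G with FIRST {epsilon, b, g}; in S->G G (occurrence 1), the suffix after G is nullable, so FOLLOW(G) ⊇ FOLLOW(S) = {$, b, g}; in S->G G (occurrence 2), the suffix after G is empty, so FOLLOW(G) ⊇ FOLLOW(S) = {$, b, g}; in G->g G g S, G is followed by g S with FIRST {g}; in C->S S G, the suffix after G is empty, so FOLLOW(G) ⊇ FOLLOW(C) = {b, g}. Thus FOLLOW(G) = {$, b, g}.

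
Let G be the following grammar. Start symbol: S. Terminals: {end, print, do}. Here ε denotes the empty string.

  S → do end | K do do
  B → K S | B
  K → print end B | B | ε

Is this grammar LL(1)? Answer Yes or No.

FIRST(S) = {do, print}
FIRST(B) = {do, print}
FIRST(K) = {ε, do, print}
FOLLOW(S) = {$, do, print}
FOLLOW(B) = {do, print}
FOLLOW(K) = {do, print}
Cell M[B, do] receives both B → K S and B → B — the grammar is not LL(1).

No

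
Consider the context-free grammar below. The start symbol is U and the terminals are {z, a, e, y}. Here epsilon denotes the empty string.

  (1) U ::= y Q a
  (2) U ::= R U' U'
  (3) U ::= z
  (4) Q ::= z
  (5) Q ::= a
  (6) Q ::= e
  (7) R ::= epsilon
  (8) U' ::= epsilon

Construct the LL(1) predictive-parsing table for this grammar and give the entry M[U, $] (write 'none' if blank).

FIRST(Q) = {a, e, z}
FIRST(R) = {epsilon}
FIRST(U') = {epsilon}
FIRST(U) = {epsilon, y, z}  (via R U' U')
FOLLOW(U) includes $ since U is the start symbol.
FOLLOW(U): U appears on no right-hand side. Thus FOLLOW(U) = {$}.
For U ::= y Q a: FIRST(y Q a) = {y}, so it goes in M[U, t] for t ∈ {y}.
For U ::= R U' U': FIRST(R U' U') = {epsilon}, so it goes in M[U, t] for t ∈ {}; since epsilon ∈ FIRST, also for every t ∈ FOLLOW(U) = {$}.
For U ::= z: FIRST(z) = {z}, so it goes in M[U, t] for t ∈ {z}.

U ::= R U' U'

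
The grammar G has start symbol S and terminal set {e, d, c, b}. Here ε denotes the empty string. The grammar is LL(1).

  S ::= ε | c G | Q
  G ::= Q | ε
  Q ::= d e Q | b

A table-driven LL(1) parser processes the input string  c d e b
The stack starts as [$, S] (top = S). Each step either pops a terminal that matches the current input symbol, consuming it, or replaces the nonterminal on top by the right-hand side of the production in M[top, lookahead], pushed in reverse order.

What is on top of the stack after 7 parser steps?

b

     Stack    Input      Action
  1  $ S      c d e b $  expand S ::= c G
  2  $ G c    c d e b $  match c
  3  $ G      d e b $    expand G ::= Q
  4  $ Q      d e b $    expand Q ::= d e Q
  5  $ Q e d  d e b $    match d
  6  $ Q e    e b $      match e
  7  $ Q      b $        expand Q ::= b
Stack after step 7: $ b (top = b).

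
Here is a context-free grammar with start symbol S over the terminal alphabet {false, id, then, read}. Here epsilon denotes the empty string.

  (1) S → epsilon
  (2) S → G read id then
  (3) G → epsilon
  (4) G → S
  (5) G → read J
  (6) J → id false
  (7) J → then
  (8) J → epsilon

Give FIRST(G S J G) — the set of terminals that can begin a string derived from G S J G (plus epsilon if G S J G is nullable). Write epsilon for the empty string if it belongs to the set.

FIRST(J): from J→id false we get {id}; from J→then we get {then}; from J→epsilon we get {epsilon}. So FIRST(J) = {epsilon, id, then}.
FIRST(S): from S→epsilon we get {epsilon}; from S→G read id then we get {read}. So FIRST(S) = {epsilon, read}.
FIRST(G): from G→epsilon we get {epsilon}; from G→S we get {epsilon, read}; from G→read J we get {read}. So FIRST(G) = {epsilon, read}.
FIRST(G S J G): take FIRST of each symbol in turn, carrying on past any symbol whose FIRST contains epsilon; result {epsilon, id, read, then}.

{epsilon, id, read, then}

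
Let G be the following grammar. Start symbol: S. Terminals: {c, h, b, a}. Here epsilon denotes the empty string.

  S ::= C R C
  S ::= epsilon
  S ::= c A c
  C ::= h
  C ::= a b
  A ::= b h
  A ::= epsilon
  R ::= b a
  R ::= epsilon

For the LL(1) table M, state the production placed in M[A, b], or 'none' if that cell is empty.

FIRST(C) = {a, h}
FIRST(A) = {epsilon, b}
FIRST(R) = {epsilon, b}
FIRST(S) = {epsilon, a, c, h}  (via C R C)
FOLLOW(S) includes $ since S is the start symbol.
FOLLOW(A): in S::=c A c, A is followed by c with FIRST {c}. Thus FOLLOW(A) = {c}.
For A ::= b h: FIRST(b h) = {b}, so it goes in M[A, t] for t ∈ {b}.
For A ::= epsilon: FIRST(epsilon) = {epsilon}, so it goes in M[A, t] for t ∈ {}; since epsilon ∈ FIRST, also for every t ∈ FOLLOW(A) = {c}.

A ::= b h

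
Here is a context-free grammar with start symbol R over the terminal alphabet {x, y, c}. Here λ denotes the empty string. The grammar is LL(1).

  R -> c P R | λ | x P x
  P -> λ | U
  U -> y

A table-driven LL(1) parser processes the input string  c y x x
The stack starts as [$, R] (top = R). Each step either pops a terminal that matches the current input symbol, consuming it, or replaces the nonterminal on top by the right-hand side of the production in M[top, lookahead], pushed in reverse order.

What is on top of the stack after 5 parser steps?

R

step 1: stack=$ R  input=c y x x $  — expand R -> c P R
step 2: stack=$ R P c  input=c y x x $  — match c
step 3: stack=$ R P  input=y x x $  — expand P -> U
step 4: stack=$ R U  input=y x x $  — expand U -> y
step 5: stack=$ R y  input=y x x $  — match y
Stack after step 5: $ R (top = R).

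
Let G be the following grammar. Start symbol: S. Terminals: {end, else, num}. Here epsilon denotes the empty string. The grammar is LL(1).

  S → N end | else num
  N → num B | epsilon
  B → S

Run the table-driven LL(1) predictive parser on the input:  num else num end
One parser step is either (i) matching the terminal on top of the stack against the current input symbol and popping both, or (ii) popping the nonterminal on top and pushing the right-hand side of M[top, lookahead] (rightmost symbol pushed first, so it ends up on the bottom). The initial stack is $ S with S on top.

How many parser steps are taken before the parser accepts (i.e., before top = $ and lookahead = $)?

8

step 1: stack=$ S  input=num else num end $  — expand S → N end
step 2: stack=$ end N  input=num else num end $  — expand N → num B
step 3: stack=$ end B num  input=num else num end $  — match num
step 4: stack=$ end B  input=else num end $  — expand B → S
step 5: stack=$ end S  input=else num end $  — expand S → else num
step 6: stack=$ end num else  input=else num end $  — match else
step 7: stack=$ end num  input=num end $  — match num
step 8: stack=$ end  input=end $  — match end
Accept reached after 8 steps.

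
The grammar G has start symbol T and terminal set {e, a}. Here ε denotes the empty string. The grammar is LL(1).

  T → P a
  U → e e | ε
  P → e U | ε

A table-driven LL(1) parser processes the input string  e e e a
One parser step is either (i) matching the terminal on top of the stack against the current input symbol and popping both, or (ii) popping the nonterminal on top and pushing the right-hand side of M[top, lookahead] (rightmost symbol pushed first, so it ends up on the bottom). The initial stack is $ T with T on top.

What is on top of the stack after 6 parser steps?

a

     Stack    Input      Action
  1  $ T      e e e a $  expand T → P a
  2  $ a P    e e e a $  expand P → e U
  3  $ a U e  e e e a $  match e
  4  $ a U    e e a $    expand U → e e
  5  $ a e e  e e a $    match e
  6  $ a e    e a $      match e
Stack after step 6: $ a (top = a).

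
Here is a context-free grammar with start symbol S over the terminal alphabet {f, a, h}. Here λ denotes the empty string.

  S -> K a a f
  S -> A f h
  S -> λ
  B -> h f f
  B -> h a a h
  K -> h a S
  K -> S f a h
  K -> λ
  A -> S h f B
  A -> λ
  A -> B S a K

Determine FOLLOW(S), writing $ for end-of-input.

FIRST(B) = {h}
FIRST(S) = {λ, a, f, h}  (via K a a f, A f h)
FIRST(K) = {λ, a, f, h}  (via S f a h)
FIRST(A) = {λ, a, f, h}  (via S h f B, B S a K)
FOLLOW(S) includes $ since S is the start symbol.
FOLLOW(A): in S->A f h, A is followed by f h with FIRST {f}. Thus FOLLOW(A) = {f}.
FOLLOW(B): in A->S h f B, the suffix after B is empty, so FOLLOW(B) ⊇ FOLLOW(A) = {f}; in A->B S a K, B is followed by S a K with FIRST {a, f, h}. Thus FOLLOW(B) = {a, f, h}.
FOLLOW(K): in S->K a a f, K is followed by a a f with FIRST {a}; in A->B S a K, the suffix after K is empty, so FOLLOW(K) ⊇ FOLLOW(A) = {f}. Thus FOLLOW(K) = {a, f}.
FOLLOW(S): in K->h a S, the suffix after S is empty, so FOLLOW(S) ⊇ FOLLOW(K) = {a, f}; in K->S f a h, S is followed by f a h with FIRST {f}; in A->S h f B, S is followed by h f B with FIRST {h}; in A->B S a K, S is followed by a K with FIRST {a}. Thus FOLLOW(S) = {$, a, f, h}.

{$, a, f, h}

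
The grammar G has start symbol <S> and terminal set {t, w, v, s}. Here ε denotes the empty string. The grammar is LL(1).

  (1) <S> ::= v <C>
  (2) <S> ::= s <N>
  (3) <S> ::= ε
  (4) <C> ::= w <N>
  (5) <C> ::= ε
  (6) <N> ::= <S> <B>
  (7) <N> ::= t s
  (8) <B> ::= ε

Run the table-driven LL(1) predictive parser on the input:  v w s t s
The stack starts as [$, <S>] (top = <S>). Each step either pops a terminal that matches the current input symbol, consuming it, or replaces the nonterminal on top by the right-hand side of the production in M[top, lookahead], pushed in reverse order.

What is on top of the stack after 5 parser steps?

     Stack    Input        Action
  1  $ <S>    v w s t s $  expand <S> ::= v <C>
  2  $ <C> v  v w s t s $  match v
  3  $ <C>    w s t s $    expand <C> ::= w <N>
  4  $ <N> w  w s t s $    match w
  5  $ <N>    s t s $      expand <N> ::= <S> <B>
Stack after step 5: $ <B> <S> (top = <S>).

<S>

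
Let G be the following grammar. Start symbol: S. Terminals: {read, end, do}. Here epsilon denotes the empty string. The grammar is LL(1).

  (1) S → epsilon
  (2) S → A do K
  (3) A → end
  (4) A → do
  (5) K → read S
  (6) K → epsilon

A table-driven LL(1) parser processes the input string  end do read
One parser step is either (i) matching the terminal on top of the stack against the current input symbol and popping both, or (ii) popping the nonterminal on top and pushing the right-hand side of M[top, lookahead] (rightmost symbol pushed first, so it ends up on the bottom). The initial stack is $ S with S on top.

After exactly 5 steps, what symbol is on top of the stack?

     Stack       Input          Action
  1  $ S         end do read $  expand S → A do K
  2  $ K do A    end do read $  expand A → end
  3  $ K do end  end do read $  match end
  4  $ K do      do read $      match do
  5  $ K         read $         expand K → read S
Stack after step 5: $ S read (top = read).

read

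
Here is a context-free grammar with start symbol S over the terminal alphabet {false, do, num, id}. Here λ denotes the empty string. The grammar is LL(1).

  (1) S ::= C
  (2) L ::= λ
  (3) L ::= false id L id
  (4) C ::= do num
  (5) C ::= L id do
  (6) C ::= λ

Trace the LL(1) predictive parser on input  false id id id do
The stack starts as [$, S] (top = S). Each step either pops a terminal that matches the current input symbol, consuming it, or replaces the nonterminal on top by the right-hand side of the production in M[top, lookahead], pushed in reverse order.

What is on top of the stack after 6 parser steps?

     Stack                  Input                Action
  1  $ S                    false id id id do $  expand S ::= C
  2  $ C                    false id id id do $  expand C ::= L id do
  3  $ do id L              false id id id do $  expand L ::= false id L id
  4  $ do id id L id false  false id id id do $  match false
  5  $ do id id L id        id id id do $        match id
  6  $ do id id L           id id do $           expand L ::= λ
Stack after step 6: $ do id id (top = id).

id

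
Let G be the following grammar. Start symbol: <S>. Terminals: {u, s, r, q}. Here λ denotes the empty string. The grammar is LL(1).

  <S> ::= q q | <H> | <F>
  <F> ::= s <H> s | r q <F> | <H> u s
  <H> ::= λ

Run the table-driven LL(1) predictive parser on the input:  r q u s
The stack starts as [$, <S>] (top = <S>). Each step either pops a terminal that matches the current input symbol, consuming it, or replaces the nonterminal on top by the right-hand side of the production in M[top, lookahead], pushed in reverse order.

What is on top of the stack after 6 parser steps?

     Stack      Input      Action
  1  $ <S>      r q u s $  expand <S> ::= <F>
  2  $ <F>      r q u s $  expand <F> ::= r q <F>
  3  $ <F> q r  r q u s $  match r
  4  $ <F> q    q u s $    match q
  5  $ <F>      u s $      expand <F> ::= <H> u s
  6  $ s u <H>  u s $      expand <H> ::= λ
Stack after step 6: $ s u (top = u).

u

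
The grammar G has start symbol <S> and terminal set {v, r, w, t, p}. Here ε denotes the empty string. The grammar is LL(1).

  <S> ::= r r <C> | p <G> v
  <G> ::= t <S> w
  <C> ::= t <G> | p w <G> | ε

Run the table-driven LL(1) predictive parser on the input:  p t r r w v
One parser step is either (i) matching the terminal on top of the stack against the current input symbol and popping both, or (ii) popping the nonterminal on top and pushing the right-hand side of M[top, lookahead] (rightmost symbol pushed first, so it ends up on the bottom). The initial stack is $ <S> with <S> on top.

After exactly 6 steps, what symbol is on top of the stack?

r

step 1: stack=$ <S>  input=p t r r w v $  — expand <S> ::= p <G> v
step 2: stack=$ v <G> p  input=p t r r w v $  — match p
step 3: stack=$ v <G>  input=t r r w v $  — expand <G> ::= t <S> w
step 4: stack=$ v w <S> t  input=t r r w v $  — match t
step 5: stack=$ v w <S>  input=r r w v $  — expand <S> ::= r r <C>
step 6: stack=$ v w <C> r r  input=r r w v $  — match r
Stack after step 6: $ v w <C> r (top = r).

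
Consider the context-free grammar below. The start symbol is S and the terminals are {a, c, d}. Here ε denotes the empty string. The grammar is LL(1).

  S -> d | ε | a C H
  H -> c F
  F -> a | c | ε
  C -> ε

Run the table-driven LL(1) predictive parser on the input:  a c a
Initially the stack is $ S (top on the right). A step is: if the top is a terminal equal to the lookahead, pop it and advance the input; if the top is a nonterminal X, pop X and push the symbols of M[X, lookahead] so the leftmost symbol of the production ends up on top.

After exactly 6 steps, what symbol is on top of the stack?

     Stack    Input    Action
  1  $ S      a c a $  expand S -> a C H
  2  $ H C a  a c a $  match a
  3  $ H C    c a $    expand C -> ε
  4  $ H      c a $    expand H -> c F
  5  $ F c    c a $    match c
  6  $ F      a $      expand F -> a
Stack after step 6: $ a (top = a).

a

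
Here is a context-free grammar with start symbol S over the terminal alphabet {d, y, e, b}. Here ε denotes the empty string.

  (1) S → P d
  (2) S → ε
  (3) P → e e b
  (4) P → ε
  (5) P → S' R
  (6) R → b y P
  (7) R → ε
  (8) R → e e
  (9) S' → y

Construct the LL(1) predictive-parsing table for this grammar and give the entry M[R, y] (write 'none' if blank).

none

FIRST(R) = {ε, b, e}
FIRST(S') = {y}
FIRST(P) = {ε, e, y}  (via S' R)
FIRST(S) = {ε, d, e, y}  (via P d)
FOLLOW(S) includes $ since S is the start symbol.
FOLLOW(P): in S→P d, P is followed by d with FIRST {d}; in R→b y P, the suffix after P is empty, so FOLLOW(P) ⊇ FOLLOW(R) = {d}. Thus FOLLOW(P) = {d}.
FOLLOW(R): in P→S' R, the suffix after R is empty, so FOLLOW(R) ⊇ FOLLOW(P) = {d}. Thus FOLLOW(R) = {d}.
For R → b y P: FIRST(b y P) = {b}, so it goes in M[R, t] for t ∈ {b}.
For R → ε: FIRST(ε) = {ε}, so it goes in M[R, t] for t ∈ {}; since ε ∈ FIRST, also for every t ∈ FOLLOW(R) = {d}.
For R → e e: FIRST(e e) = {e}, so it goes in M[R, t] for t ∈ {e}.
None of these place a production in M[R, y].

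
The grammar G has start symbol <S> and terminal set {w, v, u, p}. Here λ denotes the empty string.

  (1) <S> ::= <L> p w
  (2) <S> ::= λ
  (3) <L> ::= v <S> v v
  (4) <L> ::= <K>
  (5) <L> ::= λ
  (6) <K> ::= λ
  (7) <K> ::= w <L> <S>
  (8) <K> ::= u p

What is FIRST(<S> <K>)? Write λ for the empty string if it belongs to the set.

{λ, p, u, v, w}

FIRST(<K>) = {λ, u, w}
FIRST(<L>) = {λ, u, v, w}  (via <K>)
FIRST(<S>) = {λ, p, u, v, w}  (via <L> p w)
FIRST(<S> <K>): take FIRST of each symbol in turn, carrying on past any symbol whose FIRST contains λ; result {λ, p, u, v, w}.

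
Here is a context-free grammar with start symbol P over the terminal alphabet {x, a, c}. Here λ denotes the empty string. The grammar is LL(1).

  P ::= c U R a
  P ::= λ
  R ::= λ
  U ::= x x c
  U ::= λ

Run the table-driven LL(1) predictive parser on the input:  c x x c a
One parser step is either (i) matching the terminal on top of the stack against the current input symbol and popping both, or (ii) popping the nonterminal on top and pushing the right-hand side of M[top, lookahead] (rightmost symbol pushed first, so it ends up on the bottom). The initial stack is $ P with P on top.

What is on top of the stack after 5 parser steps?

step 1: stack=$ P  input=c x x c a $  — expand P ::= c U R a
step 2: stack=$ a R U c  input=c x x c a $  — match c
step 3: stack=$ a R U  input=x x c a $  — expand U ::= x x c
step 4: stack=$ a R c x x  input=x x c a $  — match x
step 5: stack=$ a R c x  input=x c a $  — match x
Stack after step 5: $ a R c (top = c).

c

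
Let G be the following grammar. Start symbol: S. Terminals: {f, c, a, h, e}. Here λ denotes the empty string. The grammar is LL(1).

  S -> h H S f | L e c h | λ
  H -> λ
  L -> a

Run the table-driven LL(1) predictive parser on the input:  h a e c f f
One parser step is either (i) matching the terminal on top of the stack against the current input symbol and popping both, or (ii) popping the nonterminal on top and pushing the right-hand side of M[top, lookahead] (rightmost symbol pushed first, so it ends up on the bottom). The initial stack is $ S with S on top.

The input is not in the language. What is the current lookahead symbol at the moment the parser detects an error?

     Stack        Input          Action
  1  $ S          h a e c f f $  expand S -> h H S f
  2  $ f S H h    h a e c f f $  match h
  3  $ f S H      a e c f f $    expand H -> λ
  4  $ f S        a e c f f $    expand S -> L e c h
  5  $ f h c e L  a e c f f $    expand L -> a
  6  $ f h c e a  a e c f f $    match a
  7  $ f h c e    e c f f $      match e
  8  $ f h c      c f f $        match c
  9  $ f h        f f $          error: top is terminal h but lookahead is f

f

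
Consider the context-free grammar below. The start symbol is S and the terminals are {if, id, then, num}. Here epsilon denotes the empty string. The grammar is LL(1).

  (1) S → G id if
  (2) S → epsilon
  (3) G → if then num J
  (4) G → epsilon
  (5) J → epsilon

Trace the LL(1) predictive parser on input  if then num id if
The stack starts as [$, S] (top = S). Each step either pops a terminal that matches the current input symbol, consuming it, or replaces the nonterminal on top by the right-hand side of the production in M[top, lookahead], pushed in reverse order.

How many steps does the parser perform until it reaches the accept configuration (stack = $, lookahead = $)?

step 1: stack=$ S  input=if then num id if $  — expand S → G id if
step 2: stack=$ if id G  input=if then num id if $  — expand G → if then num J
step 3: stack=$ if id J num then if  input=if then num id if $  — match if
step 4: stack=$ if id J num then  input=then num id if $  — match then
step 5: stack=$ if id J num  input=num id if $  — match num
step 6: stack=$ if id J  input=id if $  — expand J → epsilon
step 7: stack=$ if id  input=id if $  — match id
step 8: stack=$ if  input=if $  — match if
Accept reached after 8 steps.

8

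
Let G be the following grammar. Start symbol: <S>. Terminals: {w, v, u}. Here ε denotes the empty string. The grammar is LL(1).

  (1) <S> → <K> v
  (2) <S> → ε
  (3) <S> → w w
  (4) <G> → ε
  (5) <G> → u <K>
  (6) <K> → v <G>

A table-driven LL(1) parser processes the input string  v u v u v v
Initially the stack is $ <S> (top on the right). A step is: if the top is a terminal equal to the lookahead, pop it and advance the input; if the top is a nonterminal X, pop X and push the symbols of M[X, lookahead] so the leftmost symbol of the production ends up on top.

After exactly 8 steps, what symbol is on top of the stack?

u

     Stack      Input          Action
  1  $ <S>      v u v u v v $  expand <S> → <K> v
  2  $ v <K>    v u v u v v $  expand <K> → v <G>
  3  $ v <G> v  v u v u v v $  match v
  4  $ v <G>    u v u v v $    expand <G> → u <K>
  5  $ v <K> u  u v u v v $    match u
  6  $ v <K>    v u v v $      expand <K> → v <G>
  7  $ v <G> v  v u v v $      match v
  8  $ v <G>    u v v $        expand <G> → u <K>
Stack after step 8: $ v <K> u (top = u).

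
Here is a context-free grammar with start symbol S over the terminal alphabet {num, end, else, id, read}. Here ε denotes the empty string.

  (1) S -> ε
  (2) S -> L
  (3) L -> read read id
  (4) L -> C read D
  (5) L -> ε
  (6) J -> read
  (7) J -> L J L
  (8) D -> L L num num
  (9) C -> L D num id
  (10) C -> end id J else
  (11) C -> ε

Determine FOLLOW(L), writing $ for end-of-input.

FIRST(S) = {ε, end, num, read}  (via L)
FIRST(L) = {ε, end, num, read}  (via C read D)
FIRST(J) = {end, num, read}  (via L J L)
FIRST(D) = {end, num, read}  (via L L num num)
FIRST(C) = {ε, end, num, read}  (via L D num id)
FOLLOW(S) includes $ since S is the start symbol.
FOLLOW(S): S appears on no right-hand side. Thus FOLLOW(S) = {$}.
FOLLOW(J): in J->L J L, J is followed by L with FIRST {ε, end, num, read}; in J->L J L, the suffix after J is nullable (adds nothing new); in C->end id J else, J is followed by else with FIRST {else}. Thus FOLLOW(J) = {else, end, num, read}.
FOLLOW(L): in S->L, the suffix after L is empty, so FOLLOW(L) ⊇ FOLLOW(S) = {$}; in J->L J L (occurrence 1), L is followed by J L with FIRST {end, num, read}; in J->L J L (occurrence 2), the suffix after L is empty, so FOLLOW(L) ⊇ FOLLOW(J) = {else, end, num, read}; in D->L L num num (occurrence 1), L is followed by L num num with FIRST {end, num, read}; in D->L L num num (occurrence 2), L is followed by num num with FIRST {num}; in C->L D num id, L is followed by D num id with FIRST {end, num, read}. Thus FOLLOW(L) = {$, else, end, num, read}.
FOLLOW(D): in L->C read D, the suffix after D is empty, so FOLLOW(D) ⊇ FOLLOW(L) = {$, else, end, num, read}; in C->L D num id, D is followed by num id with FIRST {num}. Thus FOLLOW(D) = {$, else, end, num, read}.
FOLLOW(C): in L->C read D, C is followed by read D with FIRST {read}. Thus FOLLOW(C) = {read}.

{$, else, end, num, read}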